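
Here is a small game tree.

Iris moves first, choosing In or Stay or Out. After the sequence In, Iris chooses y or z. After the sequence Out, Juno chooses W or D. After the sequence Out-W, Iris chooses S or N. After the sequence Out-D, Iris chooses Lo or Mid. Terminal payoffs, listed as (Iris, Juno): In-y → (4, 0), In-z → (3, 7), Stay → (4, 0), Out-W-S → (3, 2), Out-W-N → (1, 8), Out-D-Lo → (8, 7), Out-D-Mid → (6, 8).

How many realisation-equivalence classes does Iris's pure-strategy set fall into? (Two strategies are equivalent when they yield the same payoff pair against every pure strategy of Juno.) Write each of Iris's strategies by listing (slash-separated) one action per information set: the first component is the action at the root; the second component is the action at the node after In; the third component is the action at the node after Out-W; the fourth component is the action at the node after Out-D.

Iris has 24 pure strategies: In/y/S/Lo, In/y/S/Mid, In/y/N/Lo, In/y/N/Mid, In/z/S/Lo, In/z/S/Mid, In/z/N/Lo, In/z/N/Mid, Stay/y/S/Lo, Stay/y/S/Mid, Stay/y/N/Lo, Stay/y/N/Mid, Stay/z/S/Lo, Stay/z/S/Mid, Stay/z/N/Lo, Stay/z/N/Mid, Out/y/S/Lo, Out/y/S/Mid, Out/y/N/Lo, Out/y/N/Mid, Out/z/S/Lo, Out/z/S/Mid, Out/z/N/Lo, Out/z/N/Mid. Columns: W, D.
{In/y/S/Lo, In/y/S/Mid, In/y/N/Lo, In/y/N/Mid, Stay/y/S/Lo, Stay/y/S/Mid, Stay/y/N/Lo, Stay/y/N/Mid, Stay/z/S/Lo, Stay/z/S/Mid, Stay/z/N/Lo, Stay/z/N/Mid} → row (4,0) (4,0)
{In/z/S/Lo, In/z/S/Mid, In/z/N/Lo, In/z/N/Mid} → row (3,7) (3,7)
{Out/y/S/Lo, Out/z/S/Lo} → row (3,2) (8,7)
{Out/y/S/Mid, Out/z/S/Mid} → row (3,2) (6,8)
{Out/y/N/Lo, Out/z/N/Lo} → row (1,8) (8,7)
{Out/y/N/Mid, Out/z/N/Mid} → row (1,8) (6,8)
That's 6 distinct rows out of 24 strategies.

6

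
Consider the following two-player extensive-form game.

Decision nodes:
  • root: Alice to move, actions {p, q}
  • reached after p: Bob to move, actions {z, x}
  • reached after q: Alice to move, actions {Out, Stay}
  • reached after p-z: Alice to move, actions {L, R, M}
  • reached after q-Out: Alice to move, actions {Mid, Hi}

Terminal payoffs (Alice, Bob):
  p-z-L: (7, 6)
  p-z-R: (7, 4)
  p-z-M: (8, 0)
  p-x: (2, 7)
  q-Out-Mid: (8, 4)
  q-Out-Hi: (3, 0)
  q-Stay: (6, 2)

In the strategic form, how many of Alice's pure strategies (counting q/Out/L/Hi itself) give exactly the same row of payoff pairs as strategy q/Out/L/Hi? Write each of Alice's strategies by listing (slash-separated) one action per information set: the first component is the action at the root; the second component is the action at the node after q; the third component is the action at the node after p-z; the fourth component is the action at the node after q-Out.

3

Row for q/Out/L/Hi (columns z, x): (3,0) (3,0).
Under q/Out/L/Hi, Alice's choice at the node after p-z can never be reached regardless of what Bob does, so varying those choices leaves every outcome unchanged.
Holding the reachable choices fixed and varying the unreachable one freely already gives 3 equivalent strategies.
No other strategy reproduces this row, so those 3 are the full class: q/Out/L/Hi, q/Out/R/Hi, q/Out/M/Hi.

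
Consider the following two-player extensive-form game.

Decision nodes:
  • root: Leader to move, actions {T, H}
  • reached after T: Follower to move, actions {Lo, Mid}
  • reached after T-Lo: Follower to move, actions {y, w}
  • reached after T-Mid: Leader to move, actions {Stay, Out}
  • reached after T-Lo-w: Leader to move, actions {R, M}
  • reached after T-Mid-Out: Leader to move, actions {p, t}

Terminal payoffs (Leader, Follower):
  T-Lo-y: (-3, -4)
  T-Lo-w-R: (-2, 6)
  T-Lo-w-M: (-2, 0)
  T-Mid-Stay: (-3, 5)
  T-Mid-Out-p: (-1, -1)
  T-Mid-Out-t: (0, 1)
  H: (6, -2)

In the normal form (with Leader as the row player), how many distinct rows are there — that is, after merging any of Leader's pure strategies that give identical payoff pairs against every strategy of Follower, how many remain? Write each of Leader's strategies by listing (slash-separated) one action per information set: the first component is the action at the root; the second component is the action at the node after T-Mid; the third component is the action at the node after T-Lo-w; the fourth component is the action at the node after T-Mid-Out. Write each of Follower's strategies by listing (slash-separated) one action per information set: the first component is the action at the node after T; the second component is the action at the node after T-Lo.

Leader has 16 pure strategies: T/Stay/R/p, T/Stay/R/t, T/Stay/M/p, T/Stay/M/t, T/Out/R/p, T/Out/R/t, T/Out/M/p, T/Out/M/t, H/Stay/R/p, H/Stay/R/t, H/Stay/M/p, H/Stay/M/t, H/Out/R/p, H/Out/R/t, H/Out/M/p, H/Out/M/t. Columns: Lo/y, Lo/w, Mid/y, Mid/w.
{T/Stay/R/p, T/Stay/R/t} → row (-3,-4) (-2,6) (-3,5) (-3,5)
{T/Stay/M/p, T/Stay/M/t} → row (-3,-4) (-2,0) (-3,5) (-3,5)
{T/Out/R/p} → row (-3,-4) (-2,6) (-1,-1) (-1,-1)
{T/Out/R/t} → row (-3,-4) (-2,6) (0,1) (0,1)
{T/Out/M/p} → row (-3,-4) (-2,0) (-1,-1) (-1,-1)
{T/Out/M/t} → row (-3,-4) (-2,0) (0,1) (0,1)
{H/Stay/R/p, H/Stay/R/t, H/Stay/M/p, H/Stay/M/t, H/Out/R/p, H/Out/R/t, H/Out/M/p, H/Out/M/t} → row (6,-2) (6,-2) (6,-2) (6,-2)
That's 7 distinct rows out of 16 strategies.

7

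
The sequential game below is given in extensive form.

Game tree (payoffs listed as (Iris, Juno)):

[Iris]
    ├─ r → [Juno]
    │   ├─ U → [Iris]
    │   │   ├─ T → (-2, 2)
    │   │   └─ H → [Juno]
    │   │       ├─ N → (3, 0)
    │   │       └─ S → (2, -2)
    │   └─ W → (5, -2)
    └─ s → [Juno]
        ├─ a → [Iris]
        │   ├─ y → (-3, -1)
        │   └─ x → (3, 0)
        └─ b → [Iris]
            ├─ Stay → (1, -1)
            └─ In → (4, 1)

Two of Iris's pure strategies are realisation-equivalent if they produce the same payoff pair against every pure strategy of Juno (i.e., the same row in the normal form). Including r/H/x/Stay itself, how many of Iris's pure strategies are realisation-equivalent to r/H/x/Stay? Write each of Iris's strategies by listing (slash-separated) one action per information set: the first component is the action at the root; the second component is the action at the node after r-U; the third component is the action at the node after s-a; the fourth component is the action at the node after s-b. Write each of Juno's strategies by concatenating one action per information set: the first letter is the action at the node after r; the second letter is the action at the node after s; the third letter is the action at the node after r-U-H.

4

Row for r/H/x/Stay (columns UaN, UaS, UbN, UbS, WaN, WaS, WbN, WbS): (3,0) (2,-2) (3,0) (2,-2) (5,-2) (5,-2) (5,-2) (5,-2).
Under r/H/x/Stay, Iris's choice at the node after s-a and at the node after s-b can never be reached regardless of what Juno does, so varying those choices leaves every outcome unchanged.
Holding the reachable choices fixed and varying the unreachable ones freely already gives 2 × 2 = 4 equivalent strategies.
No other strategy reproduces this row, so those 4 are the full class: r/H/y/Stay, r/H/y/In, r/H/x/Stay, r/H/x/In.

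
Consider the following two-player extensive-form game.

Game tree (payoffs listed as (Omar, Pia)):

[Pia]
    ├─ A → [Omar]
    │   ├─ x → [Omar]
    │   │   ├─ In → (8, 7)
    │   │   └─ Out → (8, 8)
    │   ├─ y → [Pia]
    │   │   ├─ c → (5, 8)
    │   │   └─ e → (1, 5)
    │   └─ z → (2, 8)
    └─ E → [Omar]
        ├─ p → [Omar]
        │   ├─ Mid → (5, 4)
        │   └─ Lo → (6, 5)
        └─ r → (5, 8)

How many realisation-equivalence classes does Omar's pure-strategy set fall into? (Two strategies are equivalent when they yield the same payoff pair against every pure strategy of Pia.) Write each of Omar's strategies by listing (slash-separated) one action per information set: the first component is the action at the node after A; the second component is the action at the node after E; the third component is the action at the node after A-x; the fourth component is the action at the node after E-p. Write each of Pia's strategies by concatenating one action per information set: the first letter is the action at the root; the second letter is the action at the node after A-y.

12

Omar has 24 pure strategies: x/p/In/Mid, x/p/In/Lo, x/p/Out/Mid, x/p/Out/Lo, x/r/In/Mid, x/r/In/Lo, x/r/Out/Mid, x/r/Out/Lo, y/p/In/Mid, y/p/In/Lo, y/p/Out/Mid, y/p/Out/Lo, y/r/In/Mid, y/r/In/Lo, y/r/Out/Mid, y/r/Out/Lo, z/p/In/Mid, z/p/In/Lo, z/p/Out/Mid, z/p/Out/Lo, z/r/In/Mid, z/r/In/Lo, z/r/Out/Mid, z/r/Out/Lo. Columns: Ac, Ae, Ec, Ee.
{x/p/In/Mid} → row (8,7) (8,7) (5,4) (5,4)
{x/p/In/Lo} → row (8,7) (8,7) (6,5) (6,5)
{x/p/Out/Mid} → row (8,8) (8,8) (5,4) (5,4)
{x/p/Out/Lo} → row (8,8) (8,8) (6,5) (6,5)
{x/r/In/Mid, x/r/In/Lo} → row (8,7) (8,7) (5,8) (5,8)
{x/r/Out/Mid, x/r/Out/Lo} → row (8,8) (8,8) (5,8) (5,8)
{y/p/In/Mid, y/p/Out/Mid} → row (5,8) (1,5) (5,4) (5,4)
{y/p/In/Lo, y/p/Out/Lo} → row (5,8) (1,5) (6,5) (6,5)
{y/r/In/Mid, y/r/In/Lo, y/r/Out/Mid, y/r/Out/Lo} → row (5,8) (1,5) (5,8) (5,8)
{z/p/In/Mid, z/p/Out/Mid} → row (2,8) (2,8) (5,4) (5,4)
{z/p/In/Lo, z/p/Out/Lo} → row (2,8) (2,8) (6,5) (6,5)
{z/r/In/Mid, z/r/In/Lo, z/r/Out/Mid, z/r/Out/Lo} → row (2,8) (2,8) (5,8) (5,8)
That's 12 distinct rows out of 24 strategies.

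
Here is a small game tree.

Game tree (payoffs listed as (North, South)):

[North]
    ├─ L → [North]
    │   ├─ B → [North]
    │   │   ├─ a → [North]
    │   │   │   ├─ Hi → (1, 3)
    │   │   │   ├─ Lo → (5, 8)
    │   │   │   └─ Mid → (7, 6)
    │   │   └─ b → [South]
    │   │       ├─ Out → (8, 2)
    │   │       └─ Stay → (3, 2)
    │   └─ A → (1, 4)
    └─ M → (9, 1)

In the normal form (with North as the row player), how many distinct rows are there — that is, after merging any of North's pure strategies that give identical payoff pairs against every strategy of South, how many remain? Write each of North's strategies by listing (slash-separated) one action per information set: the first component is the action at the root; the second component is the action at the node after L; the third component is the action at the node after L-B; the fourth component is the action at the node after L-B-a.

North has 24 pure strategies: L/B/a/Hi, L/B/a/Lo, L/B/a/Mid, L/B/b/Hi, L/B/b/Lo, L/B/b/Mid, L/A/a/Hi, L/A/a/Lo, L/A/a/Mid, L/A/b/Hi, L/A/b/Lo, L/A/b/Mid, M/B/a/Hi, M/B/a/Lo, M/B/a/Mid, M/B/b/Hi, M/B/b/Lo, M/B/b/Mid, M/A/a/Hi, M/A/a/Lo, M/A/a/Mid, M/A/b/Hi, M/A/b/Lo, M/A/b/Mid. Columns: Out, Stay.
{L/B/a/Hi} → row (1,3) (1,3)
{L/B/a/Lo} → row (5,8) (5,8)
{L/B/a/Mid} → row (7,6) (7,6)
{L/B/b/Hi, L/B/b/Lo, L/B/b/Mid} → row (8,2) (3,2)
{L/A/a/Hi, L/A/a/Lo, L/A/a/Mid, L/A/b/Hi, L/A/b/Lo, L/A/b/Mid} → row (1,4) (1,4)
{M/B/a/Hi, M/B/a/Lo, M/B/a/Mid, M/B/b/Hi, M/B/b/Lo, M/B/b/Mid, M/A/a/Hi, M/A/a/Lo, M/A/a/Mid, M/A/b/Hi, M/A/b/Lo, M/A/b/Mid} → row (9,1) (9,1)
That's 6 distinct rows out of 24 strategies.

6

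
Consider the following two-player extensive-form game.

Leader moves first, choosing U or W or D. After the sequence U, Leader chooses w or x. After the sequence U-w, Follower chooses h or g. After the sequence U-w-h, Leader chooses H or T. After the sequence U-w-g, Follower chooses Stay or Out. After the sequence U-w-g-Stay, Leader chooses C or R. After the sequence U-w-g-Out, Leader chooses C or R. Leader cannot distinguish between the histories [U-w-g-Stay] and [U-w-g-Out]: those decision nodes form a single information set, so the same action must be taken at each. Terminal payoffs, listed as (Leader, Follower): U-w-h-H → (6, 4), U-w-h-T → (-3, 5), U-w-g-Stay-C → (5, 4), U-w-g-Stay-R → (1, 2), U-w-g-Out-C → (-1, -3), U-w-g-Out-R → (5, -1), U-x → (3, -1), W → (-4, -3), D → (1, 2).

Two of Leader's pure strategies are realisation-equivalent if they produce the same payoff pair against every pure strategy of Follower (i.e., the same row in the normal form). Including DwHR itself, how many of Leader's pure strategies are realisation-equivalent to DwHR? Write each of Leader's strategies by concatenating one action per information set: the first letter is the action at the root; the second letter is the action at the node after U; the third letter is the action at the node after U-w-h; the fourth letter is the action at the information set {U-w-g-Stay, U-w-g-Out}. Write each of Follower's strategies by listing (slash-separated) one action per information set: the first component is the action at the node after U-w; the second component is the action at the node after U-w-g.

8

Row for DwHR (columns h/Stay, h/Out, g/Stay, g/Out): (1,2) (1,2) (1,2) (1,2).
Under DwHR, Leader's choice at the node after U and at the node after U-w-h and at the information set {U-w-g-Stay, U-w-g-Out} can never be reached regardless of what Follower does, so varying those choices leaves every outcome unchanged.
Holding the reachable choices fixed and varying the unreachable ones freely already gives 2 × 2 × 2 = 8 equivalent strategies.
No other strategy reproduces this row, so those 8 are the full class: DwHC, DwHR, DwTC, DwTR, DxHC, DxHR, DxTC, DxTR.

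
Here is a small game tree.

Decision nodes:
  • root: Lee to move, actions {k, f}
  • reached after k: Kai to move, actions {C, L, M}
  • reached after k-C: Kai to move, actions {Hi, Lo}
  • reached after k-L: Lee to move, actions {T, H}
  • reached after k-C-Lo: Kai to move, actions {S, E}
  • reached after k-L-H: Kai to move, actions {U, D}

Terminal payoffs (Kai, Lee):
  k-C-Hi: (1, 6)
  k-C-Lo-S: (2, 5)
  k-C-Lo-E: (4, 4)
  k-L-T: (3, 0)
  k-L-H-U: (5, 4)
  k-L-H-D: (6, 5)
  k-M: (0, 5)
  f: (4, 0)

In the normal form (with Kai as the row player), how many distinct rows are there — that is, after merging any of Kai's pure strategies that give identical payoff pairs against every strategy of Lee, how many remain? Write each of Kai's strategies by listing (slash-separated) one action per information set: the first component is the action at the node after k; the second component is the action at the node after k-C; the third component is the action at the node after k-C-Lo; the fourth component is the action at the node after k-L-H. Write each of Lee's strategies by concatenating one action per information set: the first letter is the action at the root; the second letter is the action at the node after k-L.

Kai has 24 pure strategies: C/Hi/S/U, C/Hi/S/D, C/Hi/E/U, C/Hi/E/D, C/Lo/S/U, C/Lo/S/D, C/Lo/E/U, C/Lo/E/D, L/Hi/S/U, L/Hi/S/D, L/Hi/E/U, L/Hi/E/D, L/Lo/S/U, L/Lo/S/D, L/Lo/E/U, L/Lo/E/D, M/Hi/S/U, M/Hi/S/D, M/Hi/E/U, M/Hi/E/D, M/Lo/S/U, M/Lo/S/D, M/Lo/E/U, M/Lo/E/D. Columns: kT, kH, fT, fH.
{C/Hi/S/U, C/Hi/S/D, C/Hi/E/U, C/Hi/E/D} → row (1,6) (1,6) (4,0) (4,0)
{C/Lo/S/U, C/Lo/S/D} → row (2,5) (2,5) (4,0) (4,0)
{C/Lo/E/U, C/Lo/E/D} → row (4,4) (4,4) (4,0) (4,0)
{L/Hi/S/U, L/Hi/E/U, L/Lo/S/U, L/Lo/E/U} → row (3,0) (5,4) (4,0) (4,0)
{L/Hi/S/D, L/Hi/E/D, L/Lo/S/D, L/Lo/E/D} → row (3,0) (6,5) (4,0) (4,0)
{M/Hi/S/U, M/Hi/S/D, M/Hi/E/U, M/Hi/E/D, M/Lo/S/U, M/Lo/S/D, M/Lo/E/U, M/Lo/E/D} → row (0,5) (0,5) (4,0) (4,0)
That's 6 distinct rows out of 24 strategies.

6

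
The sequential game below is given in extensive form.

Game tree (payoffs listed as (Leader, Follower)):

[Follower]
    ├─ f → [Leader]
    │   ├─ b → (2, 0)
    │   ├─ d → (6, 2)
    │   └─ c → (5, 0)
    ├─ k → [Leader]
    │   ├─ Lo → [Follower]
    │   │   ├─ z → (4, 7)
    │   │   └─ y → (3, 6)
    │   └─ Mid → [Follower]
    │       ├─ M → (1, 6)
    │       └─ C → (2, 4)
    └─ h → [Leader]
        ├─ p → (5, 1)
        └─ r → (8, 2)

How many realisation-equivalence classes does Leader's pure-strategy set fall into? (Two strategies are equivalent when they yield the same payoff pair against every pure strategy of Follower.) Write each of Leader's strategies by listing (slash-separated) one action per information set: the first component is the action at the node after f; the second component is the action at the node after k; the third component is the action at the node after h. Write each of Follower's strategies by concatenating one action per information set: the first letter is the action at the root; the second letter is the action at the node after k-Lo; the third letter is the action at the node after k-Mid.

12

Leader has 12 pure strategies: b/Lo/p, b/Lo/r, b/Mid/p, b/Mid/r, d/Lo/p, d/Lo/r, d/Mid/p, d/Mid/r, c/Lo/p, c/Lo/r, c/Mid/p, c/Mid/r. Columns: fzM, fzC, fyM, fyC, kzM, kzC, kyM, kyC, hzM, hzC, hyM, hyC.
{b/Lo/p} → row (2,0) (2,0) (2,0) (2,0) (4,7) (4,7) (3,6) (3,6) (5,1) (5,1) (5,1) (5,1)
{b/Lo/r} → row (2,0) (2,0) (2,0) (2,0) (4,7) (4,7) (3,6) (3,6) (8,2) (8,2) (8,2) (8,2)
{b/Mid/p} → row (2,0) (2,0) (2,0) (2,0) (1,6) (2,4) (1,6) (2,4) (5,1) (5,1) (5,1) (5,1)
{b/Mid/r} → row (2,0) (2,0) (2,0) (2,0) (1,6) (2,4) (1,6) (2,4) (8,2) (8,2) (8,2) (8,2)
{d/Lo/p} → row (6,2) (6,2) (6,2) (6,2) (4,7) (4,7) (3,6) (3,6) (5,1) (5,1) (5,1) (5,1)
{d/Lo/r} → row (6,2) (6,2) (6,2) (6,2) (4,7) (4,7) (3,6) (3,6) (8,2) (8,2) (8,2) (8,2)
{d/Mid/p} → row (6,2) (6,2) (6,2) (6,2) (1,6) (2,4) (1,6) (2,4) (5,1) (5,1) (5,1) (5,1)
{d/Mid/r} → row (6,2) (6,2) (6,2) (6,2) (1,6) (2,4) (1,6) (2,4) (8,2) (8,2) (8,2) (8,2)
{c/Lo/p} → row (5,0) (5,0) (5,0) (5,0) (4,7) (4,7) (3,6) (3,6) (5,1) (5,1) (5,1) (5,1)
{c/Lo/r} → row (5,0) (5,0) (5,0) (5,0) (4,7) (4,7) (3,6) (3,6) (8,2) (8,2) (8,2) (8,2)
{c/Mid/p} → row (5,0) (5,0) (5,0) (5,0) (1,6) (2,4) (1,6) (2,4) (5,1) (5,1) (5,1) (5,1)
{c/Mid/r} → row (5,0) (5,0) (5,0) (5,0) (1,6) (2,4) (1,6) (2,4) (8,2) (8,2) (8,2) (8,2)
That's 12 distinct rows out of 12 strategies.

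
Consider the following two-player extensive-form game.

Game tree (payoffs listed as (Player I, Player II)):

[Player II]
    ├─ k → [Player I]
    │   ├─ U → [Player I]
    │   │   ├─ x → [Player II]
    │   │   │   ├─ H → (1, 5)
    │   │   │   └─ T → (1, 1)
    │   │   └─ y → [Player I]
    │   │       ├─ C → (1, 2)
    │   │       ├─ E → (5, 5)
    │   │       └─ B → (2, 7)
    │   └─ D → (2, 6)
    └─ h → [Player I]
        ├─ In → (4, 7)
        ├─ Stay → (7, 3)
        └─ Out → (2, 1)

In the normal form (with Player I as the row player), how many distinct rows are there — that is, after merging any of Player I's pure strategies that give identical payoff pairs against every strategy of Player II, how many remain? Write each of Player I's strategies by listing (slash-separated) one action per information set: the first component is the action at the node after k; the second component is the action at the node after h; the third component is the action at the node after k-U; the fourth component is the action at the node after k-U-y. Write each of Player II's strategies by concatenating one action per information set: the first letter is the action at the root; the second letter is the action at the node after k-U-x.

Player I has 36 pure strategies: U/In/x/C, U/In/x/E, U/In/x/B, U/In/y/C, U/In/y/E, U/In/y/B, U/Stay/x/C, U/Stay/x/E, U/Stay/x/B, U/Stay/y/C, U/Stay/y/E, U/Stay/y/B, U/Out/x/C, U/Out/x/E, U/Out/x/B, U/Out/y/C, U/Out/y/E, U/Out/y/B, D/In/x/C, D/In/x/E, D/In/x/B, D/In/y/C, D/In/y/E, D/In/y/B, D/Stay/x/C, D/Stay/x/E, D/Stay/x/B, D/Stay/y/C, D/Stay/y/E, D/Stay/y/B, D/Out/x/C, D/Out/x/E, D/Out/x/B, D/Out/y/C, D/Out/y/E, D/Out/y/B. Columns: kH, kT, hH, hT.
{U/In/x/C, U/In/x/E, U/In/x/B} → row (1,5) (1,1) (4,7) (4,7)
{U/In/y/C} → row (1,2) (1,2) (4,7) (4,7)
{U/In/y/E} → row (5,5) (5,5) (4,7) (4,7)
{U/In/y/B} → row (2,7) (2,7) (4,7) (4,7)
{U/Stay/x/C, U/Stay/x/E, U/Stay/x/B} → row (1,5) (1,1) (7,3) (7,3)
{U/Stay/y/C} → row (1,2) (1,2) (7,3) (7,3)
{U/Stay/y/E} → row (5,5) (5,5) (7,3) (7,3)
{U/Stay/y/B} → row (2,7) (2,7) (7,3) (7,3)
{U/Out/x/C, U/Out/x/E, U/Out/x/B} → row (1,5) (1,1) (2,1) (2,1)
{U/Out/y/C} → row (1,2) (1,2) (2,1) (2,1)
{U/Out/y/E} → row (5,5) (5,5) (2,1) (2,1)
{U/Out/y/B} → row (2,7) (2,7) (2,1) (2,1)
{D/In/x/C, D/In/x/E, D/In/x/B, D/In/y/C, D/In/y/E, D/In/y/B} → row (2,6) (2,6) (4,7) (4,7)
{D/Stay/x/C, D/Stay/x/E, D/Stay/x/B, D/Stay/y/C, D/Stay/y/E, D/Stay/y/B} → row (2,6) (2,6) (7,3) (7,3)
{D/Out/x/C, D/Out/x/E, D/Out/x/B, D/Out/y/C, D/Out/y/E, D/Out/y/B} → row (2,6) (2,6) (2,1) (2,1)
That's 15 distinct rows out of 36 strategies.

15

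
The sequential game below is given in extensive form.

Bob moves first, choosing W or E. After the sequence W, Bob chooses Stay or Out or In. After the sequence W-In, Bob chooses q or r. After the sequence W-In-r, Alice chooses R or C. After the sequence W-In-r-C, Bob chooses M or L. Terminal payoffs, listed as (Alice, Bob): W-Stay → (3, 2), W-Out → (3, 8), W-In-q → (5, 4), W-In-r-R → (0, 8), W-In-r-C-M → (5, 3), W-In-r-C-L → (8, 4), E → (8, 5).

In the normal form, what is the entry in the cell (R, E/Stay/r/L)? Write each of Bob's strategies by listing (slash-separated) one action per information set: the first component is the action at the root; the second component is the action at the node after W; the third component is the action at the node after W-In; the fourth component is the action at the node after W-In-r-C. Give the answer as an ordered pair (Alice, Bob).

Trace the play path from the root:
  Bob plays E
→ terminal payoff (8, 5).
(Alice's choice at the node after W-In-r is never reached on this path, so it doesn't affect the outcome.)

(8, 5)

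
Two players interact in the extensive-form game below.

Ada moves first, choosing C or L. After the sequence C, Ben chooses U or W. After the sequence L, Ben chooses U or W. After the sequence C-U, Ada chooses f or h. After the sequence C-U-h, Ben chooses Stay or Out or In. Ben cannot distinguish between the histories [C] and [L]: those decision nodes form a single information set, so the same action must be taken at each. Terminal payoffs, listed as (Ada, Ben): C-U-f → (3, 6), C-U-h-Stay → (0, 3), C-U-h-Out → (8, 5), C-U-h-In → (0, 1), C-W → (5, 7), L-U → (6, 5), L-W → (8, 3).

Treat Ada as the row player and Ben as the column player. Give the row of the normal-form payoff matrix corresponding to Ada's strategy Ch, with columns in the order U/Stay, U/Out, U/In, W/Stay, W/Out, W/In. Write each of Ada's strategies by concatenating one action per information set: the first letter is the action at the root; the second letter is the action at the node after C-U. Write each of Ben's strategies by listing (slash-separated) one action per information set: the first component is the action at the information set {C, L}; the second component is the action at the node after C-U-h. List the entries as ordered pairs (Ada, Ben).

(0,3) (8,5) (0,1) (5,7) (5,7) (5,7)

vs U/Stay: Ada plays C → Ben plays U at [C] → Ada plays h at [C-U] → Ben plays Stay at [C-U-h] → (0, 3)
vs U/Out: Ada plays C → Ben plays U at [C] → Ada plays h at [C-U] → Ben plays Out at [C-U-h] → (8, 5)
vs U/In: Ada plays C → Ben plays U at [C] → Ada plays h at [C-U] → Ben plays In at [C-U-h] → (0, 1)
vs W/Stay: Ada plays C → Ben plays W at [C] → (5, 7)
vs W/Out: Ada plays C → Ben plays W at [C] → (5, 7)
vs W/In: Ada plays C → Ben plays W at [C] → (5, 7)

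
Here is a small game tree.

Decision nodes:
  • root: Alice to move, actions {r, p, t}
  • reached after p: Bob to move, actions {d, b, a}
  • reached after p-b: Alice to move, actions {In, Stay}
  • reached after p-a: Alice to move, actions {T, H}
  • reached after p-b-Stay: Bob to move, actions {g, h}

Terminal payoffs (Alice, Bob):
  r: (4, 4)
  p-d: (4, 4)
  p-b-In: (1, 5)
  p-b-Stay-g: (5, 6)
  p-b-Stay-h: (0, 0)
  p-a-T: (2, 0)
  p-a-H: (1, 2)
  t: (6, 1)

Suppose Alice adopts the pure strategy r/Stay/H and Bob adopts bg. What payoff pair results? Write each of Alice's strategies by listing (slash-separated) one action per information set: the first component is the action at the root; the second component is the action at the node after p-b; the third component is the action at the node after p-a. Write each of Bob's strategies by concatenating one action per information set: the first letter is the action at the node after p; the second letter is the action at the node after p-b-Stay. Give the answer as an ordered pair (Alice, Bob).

(4, 4)

Trace the play path from the root:
  Alice plays r
→ terminal payoff (4, 4).
(Alice's choice at the node after p-b is never reached on this path, so it doesn't affect the outcome.)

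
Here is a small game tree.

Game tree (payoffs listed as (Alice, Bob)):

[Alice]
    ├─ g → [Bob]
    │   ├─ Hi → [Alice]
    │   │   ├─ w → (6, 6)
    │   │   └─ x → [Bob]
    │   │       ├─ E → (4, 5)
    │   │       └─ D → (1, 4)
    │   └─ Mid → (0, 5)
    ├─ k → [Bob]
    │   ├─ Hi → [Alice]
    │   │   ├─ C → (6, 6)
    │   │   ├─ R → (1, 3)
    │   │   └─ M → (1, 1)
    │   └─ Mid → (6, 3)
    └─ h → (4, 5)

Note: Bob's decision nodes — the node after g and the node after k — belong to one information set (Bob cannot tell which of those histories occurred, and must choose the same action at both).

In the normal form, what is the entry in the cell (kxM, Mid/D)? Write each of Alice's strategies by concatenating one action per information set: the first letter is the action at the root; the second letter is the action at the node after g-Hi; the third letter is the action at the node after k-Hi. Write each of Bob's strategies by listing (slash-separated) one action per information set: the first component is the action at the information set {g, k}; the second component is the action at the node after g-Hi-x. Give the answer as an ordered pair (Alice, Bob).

(6, 3)

Trace the play path from the root:
  Alice plays k
  Bob plays Mid at [k]
→ terminal payoff (6, 3).
(Alice's choice at the node after g-Hi is never reached on this path, so it doesn't affect the outcome.)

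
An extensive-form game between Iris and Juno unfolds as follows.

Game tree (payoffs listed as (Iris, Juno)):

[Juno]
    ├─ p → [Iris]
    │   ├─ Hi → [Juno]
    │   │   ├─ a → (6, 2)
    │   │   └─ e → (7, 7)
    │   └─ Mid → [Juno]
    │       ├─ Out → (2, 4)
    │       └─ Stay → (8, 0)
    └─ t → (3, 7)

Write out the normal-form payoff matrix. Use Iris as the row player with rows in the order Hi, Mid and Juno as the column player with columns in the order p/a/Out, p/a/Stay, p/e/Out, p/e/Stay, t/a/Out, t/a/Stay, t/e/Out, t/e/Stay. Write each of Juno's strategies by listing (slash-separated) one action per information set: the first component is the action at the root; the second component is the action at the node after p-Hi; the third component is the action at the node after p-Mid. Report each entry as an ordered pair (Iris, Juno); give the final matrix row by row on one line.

Row Hi: p/a/Out→(6,2), p/a/Stay→(6,2), p/e/Out→(7,7), p/e/Stay→(7,7), t/a/Out→(3,7), t/a/Stay→(3,7), t/e/Out→(3,7), t/e/Stay→(3,7)
Row Mid: p/a/Out→(2,4), p/a/Stay→(8,0), p/e/Out→(2,4), p/e/Stay→(8,0), t/a/Out→(3,7), t/a/Stay→(3,7), t/e/Out→(3,7), t/e/Stay→(3,7)

Hi: (6,2) (6,2) (7,7) (7,7) (3,7) (3,7) (3,7) (3,7) | Mid: (2,4) (8,0) (2,4) (8,0) (3,7) (3,7) (3,7) (3,7)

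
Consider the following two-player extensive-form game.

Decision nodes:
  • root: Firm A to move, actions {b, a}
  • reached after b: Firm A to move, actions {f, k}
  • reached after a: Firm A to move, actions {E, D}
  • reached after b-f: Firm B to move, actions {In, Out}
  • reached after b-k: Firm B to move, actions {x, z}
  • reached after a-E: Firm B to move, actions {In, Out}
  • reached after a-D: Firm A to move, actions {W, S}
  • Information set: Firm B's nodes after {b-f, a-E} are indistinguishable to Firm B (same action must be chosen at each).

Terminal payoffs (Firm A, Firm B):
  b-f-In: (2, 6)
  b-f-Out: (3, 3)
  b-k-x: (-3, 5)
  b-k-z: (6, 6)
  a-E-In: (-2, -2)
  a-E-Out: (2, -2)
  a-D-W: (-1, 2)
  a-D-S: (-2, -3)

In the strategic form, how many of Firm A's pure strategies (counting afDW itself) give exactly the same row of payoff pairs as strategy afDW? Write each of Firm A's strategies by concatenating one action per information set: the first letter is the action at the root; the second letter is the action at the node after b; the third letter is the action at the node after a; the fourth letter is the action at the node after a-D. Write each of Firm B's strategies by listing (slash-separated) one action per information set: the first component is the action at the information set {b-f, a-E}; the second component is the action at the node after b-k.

Row for afDW (columns In/x, In/z, Out/x, Out/z): (-1,2) (-1,2) (-1,2) (-1,2).
Under afDW, Firm A's choice at the node after b can never be reached regardless of what Firm B does, so varying those choices leaves every outcome unchanged.
Holding the reachable choices fixed and varying the unreachable one freely already gives 2 equivalent strategies.
No other strategy reproduces this row, so those 2 are the full class: afDW, akDW.

2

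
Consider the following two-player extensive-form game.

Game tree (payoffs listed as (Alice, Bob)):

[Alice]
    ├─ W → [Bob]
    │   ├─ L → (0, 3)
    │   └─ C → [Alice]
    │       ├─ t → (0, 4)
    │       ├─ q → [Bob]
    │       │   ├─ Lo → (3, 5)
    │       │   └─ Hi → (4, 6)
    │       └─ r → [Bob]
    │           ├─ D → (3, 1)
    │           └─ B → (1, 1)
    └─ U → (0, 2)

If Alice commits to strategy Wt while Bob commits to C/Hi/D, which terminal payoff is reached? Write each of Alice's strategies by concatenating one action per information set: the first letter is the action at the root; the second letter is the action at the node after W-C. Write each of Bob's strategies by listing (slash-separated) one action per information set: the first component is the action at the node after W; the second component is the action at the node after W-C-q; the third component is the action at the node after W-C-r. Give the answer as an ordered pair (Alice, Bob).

(0, 4)

Trace the play path from the root:
  Alice plays W
  Bob plays C at [W]
  Alice plays t at [W-C]
→ terminal payoff (0, 4).
(Bob's choice at the node after W-C-q is never reached on this path, so it doesn't affect the outcome.)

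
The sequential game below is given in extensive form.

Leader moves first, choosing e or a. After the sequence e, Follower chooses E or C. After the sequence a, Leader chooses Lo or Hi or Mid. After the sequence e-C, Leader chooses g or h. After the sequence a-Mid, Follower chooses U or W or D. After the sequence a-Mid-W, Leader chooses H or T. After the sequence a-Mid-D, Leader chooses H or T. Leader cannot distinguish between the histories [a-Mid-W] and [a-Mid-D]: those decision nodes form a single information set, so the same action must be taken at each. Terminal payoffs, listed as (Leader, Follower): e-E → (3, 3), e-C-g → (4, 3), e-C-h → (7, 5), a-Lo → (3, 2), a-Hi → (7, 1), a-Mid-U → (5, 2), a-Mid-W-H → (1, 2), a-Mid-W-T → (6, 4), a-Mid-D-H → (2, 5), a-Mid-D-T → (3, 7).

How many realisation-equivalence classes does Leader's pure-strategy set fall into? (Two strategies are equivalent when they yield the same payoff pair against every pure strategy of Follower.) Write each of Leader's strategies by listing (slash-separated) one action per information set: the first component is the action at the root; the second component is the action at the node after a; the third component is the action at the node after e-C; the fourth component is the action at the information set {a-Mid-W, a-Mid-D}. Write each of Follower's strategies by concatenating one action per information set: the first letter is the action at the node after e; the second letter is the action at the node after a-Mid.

6

Leader has 24 pure strategies: e/Lo/g/H, e/Lo/g/T, e/Lo/h/H, e/Lo/h/T, e/Hi/g/H, e/Hi/g/T, e/Hi/h/H, e/Hi/h/T, e/Mid/g/H, e/Mid/g/T, e/Mid/h/H, e/Mid/h/T, a/Lo/g/H, a/Lo/g/T, a/Lo/h/H, a/Lo/h/T, a/Hi/g/H, a/Hi/g/T, a/Hi/h/H, a/Hi/h/T, a/Mid/g/H, a/Mid/g/T, a/Mid/h/H, a/Mid/h/T. Columns: EU, EW, ED, CU, CW, CD.
{e/Lo/g/H, e/Lo/g/T, e/Hi/g/H, e/Hi/g/T, e/Mid/g/H, e/Mid/g/T} → row (3,3) (3,3) (3,3) (4,3) (4,3) (4,3)
{e/Lo/h/H, e/Lo/h/T, e/Hi/h/H, e/Hi/h/T, e/Mid/h/H, e/Mid/h/T} → row (3,3) (3,3) (3,3) (7,5) (7,5) (7,5)
{a/Lo/g/H, a/Lo/g/T, a/Lo/h/H, a/Lo/h/T} → row (3,2) (3,2) (3,2) (3,2) (3,2) (3,2)
{a/Hi/g/H, a/Hi/g/T, a/Hi/h/H, a/Hi/h/T} → row (7,1) (7,1) (7,1) (7,1) (7,1) (7,1)
{a/Mid/g/H, a/Mid/h/H} → row (5,2) (1,2) (2,5) (5,2) (1,2) (2,5)
{a/Mid/g/T, a/Mid/h/T} → row (5,2) (6,4) (3,7) (5,2) (6,4) (3,7)
That's 6 distinct rows out of 24 strategies.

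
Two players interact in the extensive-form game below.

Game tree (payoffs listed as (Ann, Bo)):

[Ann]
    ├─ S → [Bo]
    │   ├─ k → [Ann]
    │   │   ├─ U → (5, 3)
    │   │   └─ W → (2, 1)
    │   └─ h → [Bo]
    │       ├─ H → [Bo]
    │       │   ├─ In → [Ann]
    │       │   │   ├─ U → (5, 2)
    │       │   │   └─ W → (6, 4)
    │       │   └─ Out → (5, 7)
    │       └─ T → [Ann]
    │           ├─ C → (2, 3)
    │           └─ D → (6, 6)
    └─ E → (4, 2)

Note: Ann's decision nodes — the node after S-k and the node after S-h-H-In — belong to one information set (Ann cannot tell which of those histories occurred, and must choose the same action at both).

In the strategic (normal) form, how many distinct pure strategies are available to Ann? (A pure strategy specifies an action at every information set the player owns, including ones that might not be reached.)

Ann owns the root with actions {S, E} — two choices.
Ann owns the information set {S-k, S-h-H-In} with actions {U, W} — two choices.
Ann owns the node after S-h-T with actions {C, D} — two choices.
A pure strategy fixes one action at each information set independently, so the count is the product 2 × 2 × 2 = 8.

8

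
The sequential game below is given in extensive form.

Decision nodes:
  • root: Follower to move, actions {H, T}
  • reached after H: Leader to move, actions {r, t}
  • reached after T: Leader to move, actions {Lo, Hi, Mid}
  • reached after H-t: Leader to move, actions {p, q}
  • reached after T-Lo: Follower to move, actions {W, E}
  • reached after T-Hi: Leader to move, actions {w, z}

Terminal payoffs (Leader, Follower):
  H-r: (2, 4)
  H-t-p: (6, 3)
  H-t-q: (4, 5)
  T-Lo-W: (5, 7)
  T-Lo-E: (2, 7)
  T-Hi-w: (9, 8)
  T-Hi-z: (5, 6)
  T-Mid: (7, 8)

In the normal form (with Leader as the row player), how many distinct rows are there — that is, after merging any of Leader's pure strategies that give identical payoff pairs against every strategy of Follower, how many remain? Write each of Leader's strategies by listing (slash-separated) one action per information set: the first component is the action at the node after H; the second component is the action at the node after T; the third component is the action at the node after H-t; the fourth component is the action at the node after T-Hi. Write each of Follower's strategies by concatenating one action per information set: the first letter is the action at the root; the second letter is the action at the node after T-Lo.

12

Leader has 24 pure strategies: r/Lo/p/w, r/Lo/p/z, r/Lo/q/w, r/Lo/q/z, r/Hi/p/w, r/Hi/p/z, r/Hi/q/w, r/Hi/q/z, r/Mid/p/w, r/Mid/p/z, r/Mid/q/w, r/Mid/q/z, t/Lo/p/w, t/Lo/p/z, t/Lo/q/w, t/Lo/q/z, t/Hi/p/w, t/Hi/p/z, t/Hi/q/w, t/Hi/q/z, t/Mid/p/w, t/Mid/p/z, t/Mid/q/w, t/Mid/q/z. Columns: HW, HE, TW, TE.
{r/Lo/p/w, r/Lo/p/z, r/Lo/q/w, r/Lo/q/z} → row (2,4) (2,4) (5,7) (2,7)
{r/Hi/p/w, r/Hi/q/w} → row (2,4) (2,4) (9,8) (9,8)
{r/Hi/p/z, r/Hi/q/z} → row (2,4) (2,4) (5,6) (5,6)
{r/Mid/p/w, r/Mid/p/z, r/Mid/q/w, r/Mid/q/z} → row (2,4) (2,4) (7,8) (7,8)
{t/Lo/p/w, t/Lo/p/z} → row (6,3) (6,3) (5,7) (2,7)
{t/Lo/q/w, t/Lo/q/z} → row (4,5) (4,5) (5,7) (2,7)
{t/Hi/p/w} → row (6,3) (6,3) (9,8) (9,8)
{t/Hi/p/z} → row (6,3) (6,3) (5,6) (5,6)
{t/Hi/q/w} → row (4,5) (4,5) (9,8) (9,8)
{t/Hi/q/z} → row (4,5) (4,5) (5,6) (5,6)
{t/Mid/p/w, t/Mid/p/z} → row (6,3) (6,3) (7,8) (7,8)
{t/Mid/q/w, t/Mid/q/z} → row (4,5) (4,5) (7,8) (7,8)
That's 12 distinct rows out of 24 strategies.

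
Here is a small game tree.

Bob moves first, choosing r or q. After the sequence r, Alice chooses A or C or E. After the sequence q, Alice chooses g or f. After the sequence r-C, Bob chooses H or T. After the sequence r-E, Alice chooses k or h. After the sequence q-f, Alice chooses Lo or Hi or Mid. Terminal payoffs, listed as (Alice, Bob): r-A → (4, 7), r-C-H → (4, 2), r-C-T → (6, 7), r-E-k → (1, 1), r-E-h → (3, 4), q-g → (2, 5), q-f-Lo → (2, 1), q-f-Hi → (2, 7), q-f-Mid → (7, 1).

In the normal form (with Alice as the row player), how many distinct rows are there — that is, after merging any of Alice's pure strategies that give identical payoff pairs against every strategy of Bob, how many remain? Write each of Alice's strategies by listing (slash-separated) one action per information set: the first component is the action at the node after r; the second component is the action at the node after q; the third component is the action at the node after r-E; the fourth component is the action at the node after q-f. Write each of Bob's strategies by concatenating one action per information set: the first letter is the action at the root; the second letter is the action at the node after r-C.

16

Alice has 36 pure strategies: A/g/k/Lo, A/g/k/Hi, A/g/k/Mid, A/g/h/Lo, A/g/h/Hi, A/g/h/Mid, A/f/k/Lo, A/f/k/Hi, A/f/k/Mid, A/f/h/Lo, A/f/h/Hi, A/f/h/Mid, C/g/k/Lo, C/g/k/Hi, C/g/k/Mid, C/g/h/Lo, C/g/h/Hi, C/g/h/Mid, C/f/k/Lo, C/f/k/Hi, C/f/k/Mid, C/f/h/Lo, C/f/h/Hi, C/f/h/Mid, E/g/k/Lo, E/g/k/Hi, E/g/k/Mid, E/g/h/Lo, E/g/h/Hi, E/g/h/Mid, E/f/k/Lo, E/f/k/Hi, E/f/k/Mid, E/f/h/Lo, E/f/h/Hi, E/f/h/Mid. Columns: rH, rT, qH, qT.
{A/g/k/Lo, A/g/k/Hi, A/g/k/Mid, A/g/h/Lo, A/g/h/Hi, A/g/h/Mid} → row (4,7) (4,7) (2,5) (2,5)
{A/f/k/Lo, A/f/h/Lo} → row (4,7) (4,7) (2,1) (2,1)
{A/f/k/Hi, A/f/h/Hi} → row (4,7) (4,7) (2,7) (2,7)
{A/f/k/Mid, A/f/h/Mid} → row (4,7) (4,7) (7,1) (7,1)
{C/g/k/Lo, C/g/k/Hi, C/g/k/Mid, C/g/h/Lo, C/g/h/Hi, C/g/h/Mid} → row (4,2) (6,7) (2,5) (2,5)
{C/f/k/Lo, C/f/h/Lo} → row (4,2) (6,7) (2,1) (2,1)
{C/f/k/Hi, C/f/h/Hi} → row (4,2) (6,7) (2,7) (2,7)
{C/f/k/Mid, C/f/h/Mid} → row (4,2) (6,7) (7,1) (7,1)
{E/g/k/Lo, E/g/k/Hi, E/g/k/Mid} → row (1,1) (1,1) (2,5) (2,5)
{E/g/h/Lo, E/g/h/Hi, E/g/h/Mid} → row (3,4) (3,4) (2,5) (2,5)
{E/f/k/Lo} → row (1,1) (1,1) (2,1) (2,1)
{E/f/k/Hi} → row (1,1) (1,1) (2,7) (2,7)
{E/f/k/Mid} → row (1,1) (1,1) (7,1) (7,1)
{E/f/h/Lo} → row (3,4) (3,4) (2,1) (2,1)
{E/f/h/Hi} → row (3,4) (3,4) (2,7) (2,7)
{E/f/h/Mid} → row (3,4) (3,4) (7,1) (7,1)
That's 16 distinct rows out of 36 strategies.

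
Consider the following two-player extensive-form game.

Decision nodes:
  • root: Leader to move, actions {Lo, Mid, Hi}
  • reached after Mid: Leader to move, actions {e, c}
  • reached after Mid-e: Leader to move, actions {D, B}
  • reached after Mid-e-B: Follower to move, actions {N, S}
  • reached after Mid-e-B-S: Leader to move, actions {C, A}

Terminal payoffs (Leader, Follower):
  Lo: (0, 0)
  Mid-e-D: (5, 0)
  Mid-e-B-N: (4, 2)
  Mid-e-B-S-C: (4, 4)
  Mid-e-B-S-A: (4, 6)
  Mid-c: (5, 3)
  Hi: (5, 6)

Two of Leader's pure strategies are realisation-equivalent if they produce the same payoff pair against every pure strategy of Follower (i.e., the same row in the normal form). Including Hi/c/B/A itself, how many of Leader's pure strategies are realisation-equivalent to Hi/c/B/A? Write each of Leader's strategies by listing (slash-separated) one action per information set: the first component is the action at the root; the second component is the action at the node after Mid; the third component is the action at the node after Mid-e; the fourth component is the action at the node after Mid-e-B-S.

Row for Hi/c/B/A (columns N, S): (5,6) (5,6).
Under Hi/c/B/A, Leader's choice at the node after Mid and at the node after Mid-e and at the node after Mid-e-B-S can never be reached regardless of what Follower does, so varying those choices leaves every outcome unchanged.
Holding the reachable choices fixed and varying the unreachable ones freely already gives 2 × 2 × 2 = 8 equivalent strategies.
No other strategy reproduces this row, so those 8 are the full class: Hi/e/D/C, Hi/e/D/A, Hi/e/B/C, Hi/e/B/A, Hi/c/D/C, Hi/c/D/A, Hi/c/B/C, Hi/c/B/A.

8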